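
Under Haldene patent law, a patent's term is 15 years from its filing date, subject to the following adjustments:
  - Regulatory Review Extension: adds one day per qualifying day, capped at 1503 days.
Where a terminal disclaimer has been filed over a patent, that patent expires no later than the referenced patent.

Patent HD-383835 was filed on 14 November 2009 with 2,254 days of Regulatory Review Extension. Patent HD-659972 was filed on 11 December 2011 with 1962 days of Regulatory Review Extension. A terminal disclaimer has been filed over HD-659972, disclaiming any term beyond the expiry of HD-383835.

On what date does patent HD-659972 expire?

Natural term of HD-659972:
  Base: filing + 15 years → 11 December 2026.
  Regulatory Review Extension: 1962 days claimed exceeds the 1503-day cap, so +1503 days → 22 January 2031.
Expiry of referenced patent HD-383835:
  Base: filing + 15 years → 14 November 2024.
  Regulatory Review Extension: 2254 days claimed exceeds the 1503-day cap, so +1503 days → 26 December 2028.
Terminal disclaimer: HD-659972 expires on the earlier of 22 January 2031 and 26 December 2028.

2028-12-26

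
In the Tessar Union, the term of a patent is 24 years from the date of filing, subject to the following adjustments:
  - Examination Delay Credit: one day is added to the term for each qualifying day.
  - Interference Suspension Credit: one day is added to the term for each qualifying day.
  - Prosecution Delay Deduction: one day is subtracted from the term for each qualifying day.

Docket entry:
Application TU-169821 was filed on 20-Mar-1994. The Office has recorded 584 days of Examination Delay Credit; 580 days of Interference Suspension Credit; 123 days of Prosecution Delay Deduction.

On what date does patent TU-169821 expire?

2021-01-24

Base term: filing date + 24 years → 20 March 2018.
Examination Delay Credit: +584 days → 25 October 2019.
Interference Suspension Credit: +580 days → 27 May 2021.
Prosecution Delay Deduction: −123 days → 24 January 2021.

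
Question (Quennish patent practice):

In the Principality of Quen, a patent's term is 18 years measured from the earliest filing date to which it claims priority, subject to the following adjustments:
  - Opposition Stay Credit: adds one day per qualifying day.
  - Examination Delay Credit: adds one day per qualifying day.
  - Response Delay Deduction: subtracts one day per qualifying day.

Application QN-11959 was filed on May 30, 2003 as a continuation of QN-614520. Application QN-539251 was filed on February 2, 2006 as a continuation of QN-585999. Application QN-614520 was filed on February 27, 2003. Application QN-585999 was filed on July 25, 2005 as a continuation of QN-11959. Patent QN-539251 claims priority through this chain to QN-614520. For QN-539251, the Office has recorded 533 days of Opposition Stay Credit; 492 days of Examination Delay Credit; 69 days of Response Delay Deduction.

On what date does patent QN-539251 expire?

Earliest priority filing: 27 February 2003.
Base term: 27 February 2003 + 18 years → 27 February 2021.
Opposition Stay Credit: +533 days → 14 August 2022.
Examination Delay Credit: +492 days → 19 December 2023.
Response Delay Deduction: −69 days → 11 October 2023.

2023-10-11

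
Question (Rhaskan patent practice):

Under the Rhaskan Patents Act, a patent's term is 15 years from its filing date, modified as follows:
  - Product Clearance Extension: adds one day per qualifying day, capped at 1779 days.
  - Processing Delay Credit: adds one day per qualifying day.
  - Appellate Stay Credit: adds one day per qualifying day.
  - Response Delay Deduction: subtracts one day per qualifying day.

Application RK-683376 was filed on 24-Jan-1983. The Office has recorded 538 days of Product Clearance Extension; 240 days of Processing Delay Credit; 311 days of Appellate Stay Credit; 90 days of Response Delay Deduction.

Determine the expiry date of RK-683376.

October 19, 2000

Base term: filing date + 15 years → 24 January 1998.
Product Clearance Extension: 538 days (within the 1779-day cap) → +538 days → 16 July 1999.
Processing Delay Credit: +240 days → 12 March 2000.
Appellate Stay Credit: +311 days → 17 January 2001.
Response Delay Deduction: −90 days → 19 October 2000.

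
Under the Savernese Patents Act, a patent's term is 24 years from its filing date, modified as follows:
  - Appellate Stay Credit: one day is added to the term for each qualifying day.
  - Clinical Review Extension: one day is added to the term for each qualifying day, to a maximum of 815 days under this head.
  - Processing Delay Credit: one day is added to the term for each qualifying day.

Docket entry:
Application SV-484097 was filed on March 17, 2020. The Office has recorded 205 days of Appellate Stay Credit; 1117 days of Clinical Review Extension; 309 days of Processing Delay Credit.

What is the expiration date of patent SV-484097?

Base term: filing date + 24 years → 17 March 2044.
Appellate Stay Credit: +205 days → 8 October 2044.
Clinical Review Extension: 1117 days claimed exceeds the 815-day cap, so +815 days → 1 January 2047.
Processing Delay Credit: +309 days → 6 November 2047.

2047-11-06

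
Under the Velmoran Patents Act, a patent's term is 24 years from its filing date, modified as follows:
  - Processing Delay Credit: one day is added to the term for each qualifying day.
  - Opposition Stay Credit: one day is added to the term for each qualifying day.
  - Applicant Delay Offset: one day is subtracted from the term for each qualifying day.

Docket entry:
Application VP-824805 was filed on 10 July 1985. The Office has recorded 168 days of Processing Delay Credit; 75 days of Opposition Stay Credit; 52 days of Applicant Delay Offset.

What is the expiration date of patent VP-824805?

2010-01-17

Base term: filing date + 24 years → 10 July 2009.
Processing Delay Credit: +168 days → 25 December 2009.
Opposition Stay Credit: +75 days → 10 March 2010.
Applicant Delay Offset: −52 days → 17 January 2010.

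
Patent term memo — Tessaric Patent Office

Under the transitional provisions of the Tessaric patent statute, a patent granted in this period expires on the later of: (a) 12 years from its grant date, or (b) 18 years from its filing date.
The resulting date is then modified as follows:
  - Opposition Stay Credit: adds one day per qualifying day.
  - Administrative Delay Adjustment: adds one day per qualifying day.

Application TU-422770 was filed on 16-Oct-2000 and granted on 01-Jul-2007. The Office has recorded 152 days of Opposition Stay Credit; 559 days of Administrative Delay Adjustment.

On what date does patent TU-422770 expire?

June 11, 2021

(a) grant + 12 years → 1 July 2019.
(b) filing + 18 years → 16 October 2018.
Later of the two: 1 July 2019.
Opposition Stay Credit: +152 days → 30 November 2019.
Administrative Delay Adjustment: +559 days → 11 June 2021.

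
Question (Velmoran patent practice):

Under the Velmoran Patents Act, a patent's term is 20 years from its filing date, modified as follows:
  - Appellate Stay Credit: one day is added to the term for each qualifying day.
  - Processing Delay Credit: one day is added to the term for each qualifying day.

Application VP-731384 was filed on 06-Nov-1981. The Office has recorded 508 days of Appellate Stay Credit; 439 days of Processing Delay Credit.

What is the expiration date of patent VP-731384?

Base term: filing date + 20 years → 6 November 2001.
Appellate Stay Credit: +508 days → 29 March 2003.
Processing Delay Credit: +439 days → 10 June 2004.

2004-06-10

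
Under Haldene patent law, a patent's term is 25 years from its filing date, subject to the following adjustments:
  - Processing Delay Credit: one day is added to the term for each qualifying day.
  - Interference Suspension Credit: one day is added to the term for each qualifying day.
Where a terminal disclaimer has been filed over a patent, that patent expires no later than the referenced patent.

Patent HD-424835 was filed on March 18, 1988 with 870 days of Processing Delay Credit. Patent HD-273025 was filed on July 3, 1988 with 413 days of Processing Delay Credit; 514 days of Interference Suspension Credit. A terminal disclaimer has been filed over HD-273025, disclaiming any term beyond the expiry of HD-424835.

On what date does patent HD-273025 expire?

2015-08-05

Natural term of HD-273025:
  Base: filing + 25 years → 3 July 2013.
  Processing Delay Credit: +413 days → 20 August 2014.
  Interference Suspension Credit: +514 days → 16 January 2016.
Expiry of referenced patent HD-424835:
  Base: filing + 25 years → 18 March 2013.
  Processing Delay Credit: +870 days → 5 August 2015.
Terminal disclaimer: HD-273025 expires on the earlier of 16 January 2016 and 5 August 2015.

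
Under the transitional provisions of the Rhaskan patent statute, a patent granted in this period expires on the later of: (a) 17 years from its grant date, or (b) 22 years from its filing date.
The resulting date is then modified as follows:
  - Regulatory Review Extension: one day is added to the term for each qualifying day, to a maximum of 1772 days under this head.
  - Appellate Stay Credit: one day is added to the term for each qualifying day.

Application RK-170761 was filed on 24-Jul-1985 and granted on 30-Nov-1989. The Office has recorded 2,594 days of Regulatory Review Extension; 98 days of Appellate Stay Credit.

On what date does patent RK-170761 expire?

September 5, 2012

(a) grant + 17 years → 30 November 2006.
(b) filing + 22 years → 24 July 2007.
Later of the two: 24 July 2007.
Regulatory Review Extension: 2594 days claimed exceeds the 1772-day cap, so +1772 days → 30 May 2012.
Appellate Stay Credit: +98 days → 5 September 2012.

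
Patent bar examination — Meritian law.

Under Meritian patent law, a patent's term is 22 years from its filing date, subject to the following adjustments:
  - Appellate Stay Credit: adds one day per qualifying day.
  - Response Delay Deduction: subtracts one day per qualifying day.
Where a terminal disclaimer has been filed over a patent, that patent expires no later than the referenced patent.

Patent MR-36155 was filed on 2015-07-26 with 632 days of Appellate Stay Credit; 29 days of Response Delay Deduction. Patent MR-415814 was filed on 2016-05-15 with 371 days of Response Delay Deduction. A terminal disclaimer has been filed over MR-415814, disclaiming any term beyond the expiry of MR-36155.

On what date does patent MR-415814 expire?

Natural term of MR-415814:
  Base: filing + 22 years → 15 May 2038.
  Response Delay Deduction: −371 days → 9 May 2037.
Expiry of referenced patent MR-36155:
  Base: filing + 22 years → 26 July 2037.
  Appellate Stay Credit: +632 days → 19 April 2039.
  Response Delay Deduction: −29 days → 21 March 2039.
Terminal disclaimer: MR-415814 expires on the earlier of 9 May 2037 and 21 March 2039.

2037-05-09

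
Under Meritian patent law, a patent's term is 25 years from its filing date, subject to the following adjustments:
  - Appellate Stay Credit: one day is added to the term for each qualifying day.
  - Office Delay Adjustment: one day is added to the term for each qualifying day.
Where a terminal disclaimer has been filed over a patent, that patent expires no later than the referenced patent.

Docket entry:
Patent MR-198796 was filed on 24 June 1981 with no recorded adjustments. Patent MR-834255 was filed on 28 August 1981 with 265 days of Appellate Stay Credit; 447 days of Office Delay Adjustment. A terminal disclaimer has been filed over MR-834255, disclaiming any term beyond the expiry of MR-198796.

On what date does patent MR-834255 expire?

Natural term of MR-834255:
  Base: filing + 25 years → 28 August 2006.
  Appellate Stay Credit: +265 days → 20 May 2007.
  Office Delay Adjustment: +447 days → 9 August 2008.
Expiry of referenced patent MR-198796:
  Base: filing + 25 years → 24 June 2006.
Terminal disclaimer: MR-834255 expires on the earlier of 9 August 2008 and 24 June 2006.

2006-06-24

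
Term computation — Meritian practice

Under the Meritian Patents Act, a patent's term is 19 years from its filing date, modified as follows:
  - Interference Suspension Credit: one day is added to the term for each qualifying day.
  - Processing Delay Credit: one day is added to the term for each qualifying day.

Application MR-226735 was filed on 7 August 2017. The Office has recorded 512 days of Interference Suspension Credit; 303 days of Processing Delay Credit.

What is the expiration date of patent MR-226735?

Base term: filing date + 19 years → 7 August 2036.
Interference Suspension Credit: +512 days → 1 January 2038.
Processing Delay Credit: +303 days → 31 October 2038.

October 31, 2038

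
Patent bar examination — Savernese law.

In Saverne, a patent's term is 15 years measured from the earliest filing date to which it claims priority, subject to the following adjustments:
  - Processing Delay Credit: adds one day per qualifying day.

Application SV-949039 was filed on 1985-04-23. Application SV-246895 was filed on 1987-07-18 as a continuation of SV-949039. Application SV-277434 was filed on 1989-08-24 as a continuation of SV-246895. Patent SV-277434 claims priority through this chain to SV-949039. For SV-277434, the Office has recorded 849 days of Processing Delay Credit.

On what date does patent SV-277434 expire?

Earliest priority filing: 23 April 1985.
Base term: 23 April 1985 + 15 years → 23 April 2000.
Processing Delay Credit: +849 days → 20 August 2002.

August 20, 2002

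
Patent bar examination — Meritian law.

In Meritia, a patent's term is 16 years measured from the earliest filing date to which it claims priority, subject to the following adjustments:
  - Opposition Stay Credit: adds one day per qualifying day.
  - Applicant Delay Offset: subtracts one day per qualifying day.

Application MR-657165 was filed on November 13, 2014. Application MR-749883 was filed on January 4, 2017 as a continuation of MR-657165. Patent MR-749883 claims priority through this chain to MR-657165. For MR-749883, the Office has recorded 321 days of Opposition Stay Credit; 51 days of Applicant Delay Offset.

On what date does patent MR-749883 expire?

2031-08-10

Earliest priority filing: 13 November 2014.
Base term: 13 November 2014 + 16 years → 13 November 2030.
Opposition Stay Credit: +321 days → 30 September 2031.
Applicant Delay Offset: −51 days → 10 August 2031.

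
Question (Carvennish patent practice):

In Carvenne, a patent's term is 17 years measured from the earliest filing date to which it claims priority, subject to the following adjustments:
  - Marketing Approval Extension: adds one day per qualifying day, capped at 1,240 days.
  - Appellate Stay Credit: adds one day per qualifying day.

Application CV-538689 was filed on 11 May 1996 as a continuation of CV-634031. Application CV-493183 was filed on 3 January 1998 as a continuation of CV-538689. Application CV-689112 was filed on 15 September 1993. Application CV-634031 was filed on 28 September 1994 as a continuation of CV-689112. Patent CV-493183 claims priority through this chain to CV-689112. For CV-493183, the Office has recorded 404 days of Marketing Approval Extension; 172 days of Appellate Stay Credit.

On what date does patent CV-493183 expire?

2012-04-13

Earliest priority filing: 15 September 1993.
Base term: 15 September 1993 + 17 years → 15 September 2010.
Marketing Approval Extension: 404 days (within the 1240-day cap) → +404 days → 24 October 2011.
Appellate Stay Credit: +172 days → 13 April 2012.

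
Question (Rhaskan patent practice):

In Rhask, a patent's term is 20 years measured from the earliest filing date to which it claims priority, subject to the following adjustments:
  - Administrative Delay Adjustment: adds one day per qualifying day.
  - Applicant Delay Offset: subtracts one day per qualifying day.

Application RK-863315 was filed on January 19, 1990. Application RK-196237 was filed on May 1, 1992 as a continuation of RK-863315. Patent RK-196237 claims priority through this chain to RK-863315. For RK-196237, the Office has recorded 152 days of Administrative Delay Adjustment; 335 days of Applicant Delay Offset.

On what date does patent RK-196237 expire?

Earliest priority filing: 19 January 1990.
Base term: 19 January 1990 + 20 years → 19 January 2010.
Administrative Delay Adjustment: +152 days → 20 June 2010.
Applicant Delay Offset: −335 days → 20 July 2009.

2009-07-20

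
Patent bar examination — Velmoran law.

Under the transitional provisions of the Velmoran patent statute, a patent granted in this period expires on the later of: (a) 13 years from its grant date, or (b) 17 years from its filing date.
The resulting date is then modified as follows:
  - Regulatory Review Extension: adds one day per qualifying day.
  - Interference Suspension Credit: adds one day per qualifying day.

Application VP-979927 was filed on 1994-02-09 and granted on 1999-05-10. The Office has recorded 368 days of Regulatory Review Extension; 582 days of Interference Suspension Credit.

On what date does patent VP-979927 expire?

December 16, 2014

(a) grant + 13 years → 10 May 2012.
(b) filing + 17 years → 9 February 2011.
Later of the two: 10 May 2012.
Regulatory Review Extension: +368 days → 13 May 2013.
Interference Suspension Credit: +582 days → 16 December 2014.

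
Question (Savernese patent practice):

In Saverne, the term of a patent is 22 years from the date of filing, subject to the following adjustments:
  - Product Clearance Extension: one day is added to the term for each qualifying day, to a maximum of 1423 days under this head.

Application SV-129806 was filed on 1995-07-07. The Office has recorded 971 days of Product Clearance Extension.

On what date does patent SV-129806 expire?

Base term: filing date + 22 years → 7 July 2017.
Product Clearance Extension: 971 days (within the 1423-day cap) → +971 days → 4 March 2020.

March 4, 2020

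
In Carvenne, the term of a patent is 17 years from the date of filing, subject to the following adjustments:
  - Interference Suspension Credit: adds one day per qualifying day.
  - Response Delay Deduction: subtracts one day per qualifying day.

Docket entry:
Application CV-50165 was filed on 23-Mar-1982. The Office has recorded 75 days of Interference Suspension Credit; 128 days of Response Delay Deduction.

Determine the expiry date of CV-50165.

January 29, 1999

Base term: filing date + 17 years → 23 March 1999.
Interference Suspension Credit: +75 days → 6 June 1999.
Response Delay Deduction: −128 days → 29 January 1999.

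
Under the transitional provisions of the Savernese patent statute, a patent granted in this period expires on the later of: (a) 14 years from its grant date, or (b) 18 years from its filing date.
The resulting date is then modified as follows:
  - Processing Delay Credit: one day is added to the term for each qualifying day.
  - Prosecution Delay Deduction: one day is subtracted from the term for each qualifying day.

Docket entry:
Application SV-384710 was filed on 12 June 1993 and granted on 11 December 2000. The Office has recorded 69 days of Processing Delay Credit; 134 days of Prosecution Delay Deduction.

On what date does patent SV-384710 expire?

(a) grant + 14 years → 11 December 2014.
(b) filing + 18 years → 12 June 2011.
Later of the two: 11 December 2014.
Processing Delay Credit: +69 days → 18 February 2015.
Prosecution Delay Deduction: −134 days → 7 October 2014.

October 7, 2014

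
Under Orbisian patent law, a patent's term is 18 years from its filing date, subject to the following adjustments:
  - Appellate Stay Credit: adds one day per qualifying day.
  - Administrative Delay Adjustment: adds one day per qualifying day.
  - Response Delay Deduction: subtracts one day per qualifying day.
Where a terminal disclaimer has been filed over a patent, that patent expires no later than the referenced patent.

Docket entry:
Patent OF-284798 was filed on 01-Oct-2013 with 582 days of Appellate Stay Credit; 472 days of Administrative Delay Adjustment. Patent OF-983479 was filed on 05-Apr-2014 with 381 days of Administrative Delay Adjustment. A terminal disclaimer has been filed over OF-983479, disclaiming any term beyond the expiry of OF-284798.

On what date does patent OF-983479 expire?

April 21, 2033

Natural term of OF-983479:
  Base: filing + 18 years → 5 April 2032.
  Administrative Delay Adjustment: +381 days → 21 April 2033.
Expiry of referenced patent OF-284798:
  Base: filing + 18 years → 1 October 2031.
  Appellate Stay Credit: +582 days → 5 May 2033.
  Administrative Delay Adjustment: +472 days → 20 August 2034.
Terminal disclaimer: OF-983479 expires on the earlier of 21 April 2033 and 20 August 2034.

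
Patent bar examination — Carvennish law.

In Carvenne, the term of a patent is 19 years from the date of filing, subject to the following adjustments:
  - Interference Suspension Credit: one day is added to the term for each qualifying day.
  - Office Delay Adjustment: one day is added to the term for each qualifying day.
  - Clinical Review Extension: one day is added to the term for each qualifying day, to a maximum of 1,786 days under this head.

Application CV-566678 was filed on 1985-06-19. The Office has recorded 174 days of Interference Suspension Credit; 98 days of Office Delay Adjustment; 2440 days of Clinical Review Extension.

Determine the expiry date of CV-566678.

February 6, 2010

Base term: filing date + 19 years → 19 June 2004.
Interference Suspension Credit: +174 days → 10 December 2004.
Office Delay Adjustment: +98 days → 18 March 2005.
Clinical Review Extension: 2440 days claimed exceeds the 1786-day cap, so +1786 days → 6 February 2010.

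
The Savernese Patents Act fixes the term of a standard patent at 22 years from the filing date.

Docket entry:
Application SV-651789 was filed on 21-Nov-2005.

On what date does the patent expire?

2027-11-21

Filing date + 22 years → 21 November 2027.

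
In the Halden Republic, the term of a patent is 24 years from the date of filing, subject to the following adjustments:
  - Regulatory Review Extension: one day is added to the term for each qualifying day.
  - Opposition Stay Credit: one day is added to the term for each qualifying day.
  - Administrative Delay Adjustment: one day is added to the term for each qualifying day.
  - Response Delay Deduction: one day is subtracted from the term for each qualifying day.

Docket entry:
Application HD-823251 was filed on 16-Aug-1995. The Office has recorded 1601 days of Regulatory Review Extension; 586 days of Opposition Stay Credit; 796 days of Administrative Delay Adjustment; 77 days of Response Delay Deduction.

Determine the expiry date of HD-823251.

Base term: filing date + 24 years → 16 August 2019.
Regulatory Review Extension: +1601 days → 3 January 2024.
Opposition Stay Credit: +586 days → 11 August 2025.
Administrative Delay Adjustment: +796 days → 16 October 2027.
Response Delay Deduction: −77 days → 31 July 2027.

2027-07-31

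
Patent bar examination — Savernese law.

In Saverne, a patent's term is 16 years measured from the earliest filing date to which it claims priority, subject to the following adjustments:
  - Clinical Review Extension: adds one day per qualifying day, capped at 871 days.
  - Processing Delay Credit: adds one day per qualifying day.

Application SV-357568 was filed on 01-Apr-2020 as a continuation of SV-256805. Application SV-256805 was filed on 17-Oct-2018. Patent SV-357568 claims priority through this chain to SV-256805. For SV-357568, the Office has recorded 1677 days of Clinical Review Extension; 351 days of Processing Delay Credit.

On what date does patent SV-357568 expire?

Earliest priority filing: 17 October 2018.
Base term: 17 October 2018 + 16 years → 17 October 2034.
Clinical Review Extension: 1677 days claimed exceeds the 871-day cap, so +871 days → 6 March 2037.
Processing Delay Credit: +351 days → 20 February 2038.

February 20, 2038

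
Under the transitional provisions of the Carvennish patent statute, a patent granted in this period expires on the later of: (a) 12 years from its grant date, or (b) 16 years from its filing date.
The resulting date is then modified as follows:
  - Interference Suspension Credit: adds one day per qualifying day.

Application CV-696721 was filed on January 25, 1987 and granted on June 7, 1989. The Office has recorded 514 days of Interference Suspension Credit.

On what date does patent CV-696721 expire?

2004-06-22

(a) grant + 12 years → 7 June 2001.
(b) filing + 16 years → 25 January 2003.
Later of the two: 25 January 2003.
Interference Suspension Credit: +514 days → 22 June 2004.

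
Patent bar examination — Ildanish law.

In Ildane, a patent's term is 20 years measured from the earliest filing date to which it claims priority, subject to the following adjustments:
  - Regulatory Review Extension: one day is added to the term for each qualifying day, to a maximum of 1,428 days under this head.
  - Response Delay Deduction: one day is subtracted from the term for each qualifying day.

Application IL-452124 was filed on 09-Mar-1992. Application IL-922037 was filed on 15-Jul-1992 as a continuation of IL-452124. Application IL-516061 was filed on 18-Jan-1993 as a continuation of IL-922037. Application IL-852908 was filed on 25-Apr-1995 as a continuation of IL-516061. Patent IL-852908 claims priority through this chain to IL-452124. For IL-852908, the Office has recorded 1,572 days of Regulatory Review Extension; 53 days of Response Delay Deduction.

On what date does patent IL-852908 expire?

December 14, 2015

Earliest priority filing: 9 March 1992.
Base term: 9 March 1992 + 20 years → 9 March 2012.
Regulatory Review Extension: 1572 days claimed exceeds the 1428-day cap, so +1428 days → 5 February 2016.
Response Delay Deduction: −53 days → 14 December 2015.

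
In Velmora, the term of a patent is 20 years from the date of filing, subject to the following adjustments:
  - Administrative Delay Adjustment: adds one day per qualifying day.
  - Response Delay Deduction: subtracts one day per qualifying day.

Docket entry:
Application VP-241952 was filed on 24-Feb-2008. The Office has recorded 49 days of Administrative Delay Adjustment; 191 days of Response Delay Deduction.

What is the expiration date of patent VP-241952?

Base term: filing date + 20 years → 24 February 2028.
Administrative Delay Adjustment: +49 days → 13 April 2028.
Response Delay Deduction: −191 days → 5 October 2027.

October 5, 2027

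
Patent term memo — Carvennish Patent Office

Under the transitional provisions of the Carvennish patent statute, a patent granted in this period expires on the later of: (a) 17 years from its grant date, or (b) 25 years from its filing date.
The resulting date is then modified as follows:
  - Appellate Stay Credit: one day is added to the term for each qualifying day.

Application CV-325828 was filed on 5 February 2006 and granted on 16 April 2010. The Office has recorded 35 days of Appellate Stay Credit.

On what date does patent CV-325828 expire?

March 12, 2031

(a) grant + 17 years → 16 April 2027.
(b) filing + 25 years → 5 February 2031.
Later of the two: 5 February 2031.
Appellate Stay Credit: +35 days → 12 March 2031.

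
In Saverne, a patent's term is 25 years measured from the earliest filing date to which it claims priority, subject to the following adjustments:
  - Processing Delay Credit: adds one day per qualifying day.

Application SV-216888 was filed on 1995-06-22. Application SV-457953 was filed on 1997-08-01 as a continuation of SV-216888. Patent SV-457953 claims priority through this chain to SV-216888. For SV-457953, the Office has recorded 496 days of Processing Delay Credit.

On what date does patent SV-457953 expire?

Earliest priority filing: 22 June 1995.
Base term: 22 June 1995 + 25 years → 22 June 2020.
Processing Delay Credit: +496 days → 31 October 2021.

2021-10-31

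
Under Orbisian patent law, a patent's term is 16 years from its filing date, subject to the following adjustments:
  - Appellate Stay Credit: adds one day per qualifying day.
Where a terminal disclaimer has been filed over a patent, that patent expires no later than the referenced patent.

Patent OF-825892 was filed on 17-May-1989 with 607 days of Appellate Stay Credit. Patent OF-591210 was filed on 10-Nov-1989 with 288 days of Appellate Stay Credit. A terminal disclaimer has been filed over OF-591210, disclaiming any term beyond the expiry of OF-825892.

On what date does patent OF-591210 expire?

August 25, 2006

Natural term of OF-591210:
  Base: filing + 16 years → 10 November 2005.
  Appellate Stay Credit: +288 days → 25 August 2006.
Expiry of referenced patent OF-825892:
  Base: filing + 16 years → 17 May 2005.
  Appellate Stay Credit: +607 days → 14 January 2007.
Terminal disclaimer: OF-591210 expires on the earlier of 25 August 2006 and 14 January 2007.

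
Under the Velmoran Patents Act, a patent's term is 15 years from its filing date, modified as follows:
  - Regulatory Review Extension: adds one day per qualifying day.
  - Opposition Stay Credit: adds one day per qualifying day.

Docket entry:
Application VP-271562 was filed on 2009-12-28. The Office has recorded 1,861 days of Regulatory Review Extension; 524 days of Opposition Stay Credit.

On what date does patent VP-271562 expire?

2031-07-10

Base term: filing date + 15 years → 28 December 2024.
Regulatory Review Extension: +1861 days → 1 February 2030.
Opposition Stay Credit: +524 days → 10 July 2031.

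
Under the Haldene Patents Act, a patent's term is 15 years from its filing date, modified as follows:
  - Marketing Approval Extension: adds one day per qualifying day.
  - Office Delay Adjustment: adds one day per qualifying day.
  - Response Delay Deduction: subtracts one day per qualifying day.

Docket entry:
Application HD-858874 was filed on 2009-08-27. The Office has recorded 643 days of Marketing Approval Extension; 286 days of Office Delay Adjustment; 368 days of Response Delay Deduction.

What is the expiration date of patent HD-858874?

Base term: filing date + 15 years → 27 August 2024.
Marketing Approval Extension: +643 days → 1 June 2026.
Office Delay Adjustment: +286 days → 14 March 2027.
Response Delay Deduction: −368 days → 11 March 2026.

March 11, 2026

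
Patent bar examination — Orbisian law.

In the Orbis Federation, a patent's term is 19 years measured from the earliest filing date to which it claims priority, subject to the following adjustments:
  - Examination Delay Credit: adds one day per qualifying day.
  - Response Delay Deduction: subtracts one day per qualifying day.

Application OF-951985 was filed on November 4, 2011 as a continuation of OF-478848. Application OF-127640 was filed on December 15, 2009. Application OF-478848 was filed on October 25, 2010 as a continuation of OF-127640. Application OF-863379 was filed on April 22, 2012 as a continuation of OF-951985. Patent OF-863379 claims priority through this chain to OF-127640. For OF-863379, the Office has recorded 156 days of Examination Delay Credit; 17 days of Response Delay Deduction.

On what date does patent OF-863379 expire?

2029-05-03

Earliest priority filing: 15 December 2009.
Base term: 15 December 2009 + 19 years → 15 December 2028.
Examination Delay Credit: +156 days → 20 May 2029.
Response Delay Deduction: −17 days → 3 May 2029.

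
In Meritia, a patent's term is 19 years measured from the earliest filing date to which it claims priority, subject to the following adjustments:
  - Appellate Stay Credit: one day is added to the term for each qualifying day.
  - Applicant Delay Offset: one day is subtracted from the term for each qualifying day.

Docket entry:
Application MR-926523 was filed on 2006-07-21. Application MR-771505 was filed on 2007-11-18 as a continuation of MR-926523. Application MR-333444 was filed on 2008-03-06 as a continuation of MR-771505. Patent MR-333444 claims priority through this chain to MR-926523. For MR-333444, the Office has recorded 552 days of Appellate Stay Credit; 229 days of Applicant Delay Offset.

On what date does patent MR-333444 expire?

2026-06-09

Earliest priority filing: 21 July 2006.
Base term: 21 July 2006 + 19 years → 21 July 2025.
Appellate Stay Credit: +552 days → 24 January 2027.
Applicant Delay Offset: −229 days → 9 June 2026.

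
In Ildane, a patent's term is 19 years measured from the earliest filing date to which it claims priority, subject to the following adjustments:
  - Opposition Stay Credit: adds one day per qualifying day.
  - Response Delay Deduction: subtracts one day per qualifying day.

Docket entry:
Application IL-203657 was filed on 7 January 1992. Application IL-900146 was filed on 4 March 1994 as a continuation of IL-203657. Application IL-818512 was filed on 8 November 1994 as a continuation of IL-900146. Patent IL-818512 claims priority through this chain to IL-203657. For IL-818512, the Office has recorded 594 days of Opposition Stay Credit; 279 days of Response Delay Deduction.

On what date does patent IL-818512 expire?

Earliest priority filing: 7 January 1992.
Base term: 7 January 1992 + 19 years → 7 January 2011.
Opposition Stay Credit: +594 days → 23 August 2012.
Response Delay Deduction: −279 days → 18 November 2011.

November 18, 2011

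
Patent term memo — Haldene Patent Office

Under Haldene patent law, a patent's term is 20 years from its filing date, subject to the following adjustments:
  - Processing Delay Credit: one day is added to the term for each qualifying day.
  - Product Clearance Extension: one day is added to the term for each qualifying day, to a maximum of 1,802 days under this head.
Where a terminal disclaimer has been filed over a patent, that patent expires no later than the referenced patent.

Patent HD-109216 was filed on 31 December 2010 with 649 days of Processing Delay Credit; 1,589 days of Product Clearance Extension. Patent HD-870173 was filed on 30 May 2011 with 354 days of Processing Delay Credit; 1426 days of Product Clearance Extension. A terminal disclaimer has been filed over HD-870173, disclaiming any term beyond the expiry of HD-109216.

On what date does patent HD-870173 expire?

Natural term of HD-870173:
  Base: filing + 20 years → 30 May 2031.
  Processing Delay Credit: +354 days → 18 May 2032.
  Product Clearance Extension: 1426 days (within the 1802-day cap) → +1426 days → 13 April 2036.
Expiry of referenced patent HD-109216:
  Base: filing + 20 years → 31 December 2030.
  Processing Delay Credit: +649 days → 10 October 2032.
  Product Clearance Extension: 1589 days (within the 1802-day cap) → +1589 days → 15 February 2037.
Terminal disclaimer: HD-870173 expires on the earlier of 13 April 2036 and 15 February 2037.

April 13, 2036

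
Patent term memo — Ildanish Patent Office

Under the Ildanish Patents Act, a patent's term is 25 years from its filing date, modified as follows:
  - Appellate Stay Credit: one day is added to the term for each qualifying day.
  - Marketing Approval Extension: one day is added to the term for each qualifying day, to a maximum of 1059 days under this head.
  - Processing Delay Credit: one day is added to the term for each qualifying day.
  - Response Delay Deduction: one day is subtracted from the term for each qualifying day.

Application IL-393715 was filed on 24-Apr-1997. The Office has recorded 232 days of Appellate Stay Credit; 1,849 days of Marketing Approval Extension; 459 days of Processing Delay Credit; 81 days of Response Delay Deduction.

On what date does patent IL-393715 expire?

Base term: filing date + 25 years → 24 April 2022.
Appellate Stay Credit: +232 days → 12 December 2022.
Marketing Approval Extension: 1849 days claimed exceeds the 1059-day cap, so +1059 days → 5 November 2025.
Processing Delay Credit: +459 days → 7 February 2027.
Response Delay Deduction: −81 days → 18 November 2026.

November 18, 2026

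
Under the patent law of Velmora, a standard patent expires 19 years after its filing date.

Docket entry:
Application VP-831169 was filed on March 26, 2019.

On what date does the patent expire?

Filing date + 19 years → 26 March 2038.

March 26, 2038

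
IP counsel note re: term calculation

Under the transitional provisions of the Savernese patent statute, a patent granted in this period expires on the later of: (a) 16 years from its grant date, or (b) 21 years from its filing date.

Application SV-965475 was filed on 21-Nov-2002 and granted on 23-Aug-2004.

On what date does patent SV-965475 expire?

2023-11-21

(a) grant + 16 years → 23 August 2020.
(b) filing + 21 years → 21 November 2023.
Later of the two: 21 November 2023.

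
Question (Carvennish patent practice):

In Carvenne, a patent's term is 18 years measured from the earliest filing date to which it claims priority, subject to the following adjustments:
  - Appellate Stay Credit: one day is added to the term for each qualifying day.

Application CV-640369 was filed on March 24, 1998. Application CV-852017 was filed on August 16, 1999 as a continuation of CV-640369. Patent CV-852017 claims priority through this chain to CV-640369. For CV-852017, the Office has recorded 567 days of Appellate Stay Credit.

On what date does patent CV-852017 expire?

October 12, 2017

Earliest priority filing: 24 March 1998.
Base term: 24 March 1998 + 18 years → 24 March 2016.
Appellate Stay Credit: +567 days → 12 October 2017.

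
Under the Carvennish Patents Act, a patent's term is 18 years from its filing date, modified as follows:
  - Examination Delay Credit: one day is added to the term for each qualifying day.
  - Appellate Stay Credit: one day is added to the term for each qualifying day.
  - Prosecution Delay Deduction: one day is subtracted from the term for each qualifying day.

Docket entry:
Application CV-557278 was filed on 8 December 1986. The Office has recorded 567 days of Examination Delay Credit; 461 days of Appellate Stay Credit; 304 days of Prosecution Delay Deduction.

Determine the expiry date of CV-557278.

Base term: filing date + 18 years → 8 December 2004.
Examination Delay Credit: +567 days → 28 June 2006.
Appellate Stay Credit: +461 days → 2 October 2007.
Prosecution Delay Deduction: −304 days → 2 December 2006.

December 2, 2006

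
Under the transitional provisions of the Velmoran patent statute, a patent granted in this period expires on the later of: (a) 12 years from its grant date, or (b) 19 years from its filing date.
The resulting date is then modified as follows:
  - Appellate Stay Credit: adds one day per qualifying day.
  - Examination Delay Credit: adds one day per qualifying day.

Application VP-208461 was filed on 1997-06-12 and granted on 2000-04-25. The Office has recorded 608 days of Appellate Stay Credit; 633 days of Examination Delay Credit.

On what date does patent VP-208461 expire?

(a) grant + 12 years → 25 April 2012.
(b) filing + 19 years → 12 June 2016.
Later of the two: 12 June 2016.
Appellate Stay Credit: +608 days → 10 February 2018.
Examination Delay Credit: +633 days → 5 November 2019.

November 5, 2019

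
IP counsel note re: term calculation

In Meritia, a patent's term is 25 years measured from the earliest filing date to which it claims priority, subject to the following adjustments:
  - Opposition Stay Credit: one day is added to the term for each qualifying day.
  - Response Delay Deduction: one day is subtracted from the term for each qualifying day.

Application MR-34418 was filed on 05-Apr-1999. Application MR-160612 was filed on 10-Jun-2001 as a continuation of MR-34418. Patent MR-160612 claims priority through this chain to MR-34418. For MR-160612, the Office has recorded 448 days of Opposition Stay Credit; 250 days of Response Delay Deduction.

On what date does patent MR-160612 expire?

Earliest priority filing: 5 April 1999.
Base term: 5 April 1999 + 25 years → 5 April 2024.
Opposition Stay Credit: +448 days → 27 June 2025.
Response Delay Deduction: −250 days → 20 October 2024.

October 20, 2024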